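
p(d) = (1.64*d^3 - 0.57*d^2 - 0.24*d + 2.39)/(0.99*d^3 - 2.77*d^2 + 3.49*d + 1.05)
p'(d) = (-2.97*d^2 + 5.54*d - 3.49)*(1.64*d^3 - 0.57*d^2 - 0.24*d + 2.39)/(0.99*d^3 - 2.77*d^2 + 3.49*d + 1.05)^2 + (4.92*d^2 - 1.14*d - 0.24)/(0.99*d^3 - 2.77*d^2 + 3.49*d + 1.05)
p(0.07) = 1.85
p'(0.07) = -4.73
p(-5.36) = 1.06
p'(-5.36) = -0.09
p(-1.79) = 0.43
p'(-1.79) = -0.39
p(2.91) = 3.07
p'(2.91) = -0.03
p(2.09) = 2.72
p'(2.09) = 1.06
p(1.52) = 1.88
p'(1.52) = 1.68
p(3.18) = 3.04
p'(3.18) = -0.16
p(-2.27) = 0.59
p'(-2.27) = -0.28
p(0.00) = 2.28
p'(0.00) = -7.79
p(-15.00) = 1.41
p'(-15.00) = -0.02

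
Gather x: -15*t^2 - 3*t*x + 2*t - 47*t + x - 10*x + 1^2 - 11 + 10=-15*t^2 - 45*t + x*(-3*t - 9)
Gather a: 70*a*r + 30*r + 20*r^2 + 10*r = 70*a*r + 20*r^2 + 40*r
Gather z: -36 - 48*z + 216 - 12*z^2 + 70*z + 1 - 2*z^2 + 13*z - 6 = -14*z^2 + 35*z + 175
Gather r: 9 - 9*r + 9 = 18 - 9*r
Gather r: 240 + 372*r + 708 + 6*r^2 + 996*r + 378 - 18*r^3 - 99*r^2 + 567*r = -18*r^3 - 93*r^2 + 1935*r + 1326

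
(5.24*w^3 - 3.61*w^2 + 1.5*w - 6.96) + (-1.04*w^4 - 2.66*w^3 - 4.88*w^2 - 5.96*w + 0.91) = -1.04*w^4 + 2.58*w^3 - 8.49*w^2 - 4.46*w - 6.05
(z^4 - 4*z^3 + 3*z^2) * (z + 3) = z^5 - z^4 - 9*z^3 + 9*z^2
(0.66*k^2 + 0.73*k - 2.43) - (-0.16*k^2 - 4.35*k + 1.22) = 0.82*k^2 + 5.08*k - 3.65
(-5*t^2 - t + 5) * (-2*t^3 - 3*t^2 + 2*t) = 10*t^5 + 17*t^4 - 17*t^3 - 17*t^2 + 10*t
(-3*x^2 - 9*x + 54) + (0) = -3*x^2 - 9*x + 54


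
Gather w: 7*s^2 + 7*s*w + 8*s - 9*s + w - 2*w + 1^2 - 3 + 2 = 7*s^2 - s + w*(7*s - 1)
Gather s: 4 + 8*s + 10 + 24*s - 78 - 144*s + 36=-112*s - 28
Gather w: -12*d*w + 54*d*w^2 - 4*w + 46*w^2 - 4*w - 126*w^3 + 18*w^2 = -126*w^3 + w^2*(54*d + 64) + w*(-12*d - 8)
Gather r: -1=-1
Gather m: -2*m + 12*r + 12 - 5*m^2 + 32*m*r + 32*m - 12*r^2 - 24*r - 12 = -5*m^2 + m*(32*r + 30) - 12*r^2 - 12*r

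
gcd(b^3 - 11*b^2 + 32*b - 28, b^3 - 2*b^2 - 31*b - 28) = b - 7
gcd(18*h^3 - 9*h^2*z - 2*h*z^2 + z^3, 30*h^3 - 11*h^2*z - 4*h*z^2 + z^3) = -6*h^2 + h*z + z^2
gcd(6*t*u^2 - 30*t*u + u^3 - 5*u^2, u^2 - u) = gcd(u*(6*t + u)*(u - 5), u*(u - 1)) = u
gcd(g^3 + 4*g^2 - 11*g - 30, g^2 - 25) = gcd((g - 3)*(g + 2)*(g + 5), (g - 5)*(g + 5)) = g + 5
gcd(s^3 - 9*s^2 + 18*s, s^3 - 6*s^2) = s^2 - 6*s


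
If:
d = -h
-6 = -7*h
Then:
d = -6/7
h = 6/7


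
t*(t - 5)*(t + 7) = t^3 + 2*t^2 - 35*t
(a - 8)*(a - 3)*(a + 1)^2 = a^4 - 9*a^3 + 3*a^2 + 37*a + 24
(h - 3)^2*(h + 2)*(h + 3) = h^4 - h^3 - 15*h^2 + 9*h + 54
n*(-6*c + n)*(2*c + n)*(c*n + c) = -12*c^3*n^2 - 12*c^3*n - 4*c^2*n^3 - 4*c^2*n^2 + c*n^4 + c*n^3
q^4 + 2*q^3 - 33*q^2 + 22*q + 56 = (q - 4)*(q - 2)*(q + 1)*(q + 7)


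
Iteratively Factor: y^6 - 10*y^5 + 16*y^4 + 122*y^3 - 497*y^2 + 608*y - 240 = (y - 5)*(y^5 - 5*y^4 - 9*y^3 + 77*y^2 - 112*y + 48) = (y - 5)*(y - 1)*(y^4 - 4*y^3 - 13*y^2 + 64*y - 48) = (y - 5)*(y - 1)^2*(y^3 - 3*y^2 - 16*y + 48) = (y - 5)*(y - 4)*(y - 1)^2*(y^2 + y - 12) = (y - 5)*(y - 4)*(y - 1)^2*(y + 4)*(y - 3)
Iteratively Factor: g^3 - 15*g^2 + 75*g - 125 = (g - 5)*(g^2 - 10*g + 25) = (g - 5)^2*(g - 5)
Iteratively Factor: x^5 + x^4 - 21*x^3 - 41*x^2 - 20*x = (x + 4)*(x^4 - 3*x^3 - 9*x^2 - 5*x) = (x - 5)*(x + 4)*(x^3 + 2*x^2 + x) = (x - 5)*(x + 1)*(x + 4)*(x^2 + x) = (x - 5)*(x + 1)^2*(x + 4)*(x)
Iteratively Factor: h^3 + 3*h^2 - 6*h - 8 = (h - 2)*(h^2 + 5*h + 4) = (h - 2)*(h + 4)*(h + 1)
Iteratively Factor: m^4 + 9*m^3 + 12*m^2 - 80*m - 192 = (m + 4)*(m^3 + 5*m^2 - 8*m - 48) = (m - 3)*(m + 4)*(m^2 + 8*m + 16) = (m - 3)*(m + 4)^2*(m + 4)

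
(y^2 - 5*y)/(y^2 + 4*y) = (y - 5)/(y + 4)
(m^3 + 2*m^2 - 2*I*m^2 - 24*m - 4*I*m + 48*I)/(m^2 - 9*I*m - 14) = (m^2 + 2*m - 24)/(m - 7*I)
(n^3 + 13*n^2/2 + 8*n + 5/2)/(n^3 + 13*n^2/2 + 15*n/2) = (2*n^2 + 3*n + 1)/(n*(2*n + 3))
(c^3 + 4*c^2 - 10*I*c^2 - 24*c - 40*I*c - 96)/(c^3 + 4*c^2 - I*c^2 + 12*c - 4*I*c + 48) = (c - 6*I)/(c + 3*I)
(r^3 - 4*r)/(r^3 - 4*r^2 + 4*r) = (r + 2)/(r - 2)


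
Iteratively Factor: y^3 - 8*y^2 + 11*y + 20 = (y - 5)*(y^2 - 3*y - 4) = (y - 5)*(y + 1)*(y - 4)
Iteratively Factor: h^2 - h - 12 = (h - 4)*(h + 3)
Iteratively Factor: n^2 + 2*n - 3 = (n + 3)*(n - 1)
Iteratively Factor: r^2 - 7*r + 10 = (r - 2)*(r - 5)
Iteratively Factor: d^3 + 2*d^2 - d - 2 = (d + 2)*(d^2 - 1) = (d - 1)*(d + 2)*(d + 1)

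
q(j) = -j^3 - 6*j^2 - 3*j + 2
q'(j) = -3*j^2 - 12*j - 3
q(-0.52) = 2.08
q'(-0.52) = 2.43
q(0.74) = -3.91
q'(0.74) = -13.52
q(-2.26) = -10.32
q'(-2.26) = 8.80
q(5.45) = -354.44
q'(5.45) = -157.51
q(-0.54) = 2.03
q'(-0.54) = 2.61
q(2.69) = -68.95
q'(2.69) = -56.99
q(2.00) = -36.00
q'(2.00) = -39.00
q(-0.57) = 1.95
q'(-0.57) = 2.87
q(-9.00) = 272.00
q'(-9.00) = -138.00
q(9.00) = -1240.00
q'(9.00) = -354.00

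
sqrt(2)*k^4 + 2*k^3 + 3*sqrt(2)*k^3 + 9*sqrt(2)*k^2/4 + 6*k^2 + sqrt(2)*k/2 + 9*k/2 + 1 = (k + 1/2)*(k + 2)*(k + sqrt(2))*(sqrt(2)*k + sqrt(2)/2)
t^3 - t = t*(t - 1)*(t + 1)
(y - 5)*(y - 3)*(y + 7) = y^3 - y^2 - 41*y + 105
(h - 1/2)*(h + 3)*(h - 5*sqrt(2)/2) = h^3 - 5*sqrt(2)*h^2/2 + 5*h^2/2 - 25*sqrt(2)*h/4 - 3*h/2 + 15*sqrt(2)/4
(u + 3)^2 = u^2 + 6*u + 9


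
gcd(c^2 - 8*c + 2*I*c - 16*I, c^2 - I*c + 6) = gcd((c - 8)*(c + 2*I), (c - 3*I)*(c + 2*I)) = c + 2*I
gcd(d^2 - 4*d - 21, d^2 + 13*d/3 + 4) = d + 3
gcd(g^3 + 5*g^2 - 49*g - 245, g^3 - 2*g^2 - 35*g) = g^2 - 2*g - 35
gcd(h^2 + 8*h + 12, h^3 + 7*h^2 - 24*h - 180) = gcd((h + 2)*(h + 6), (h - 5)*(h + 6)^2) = h + 6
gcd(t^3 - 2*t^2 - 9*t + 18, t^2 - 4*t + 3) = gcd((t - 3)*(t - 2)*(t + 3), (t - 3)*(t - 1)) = t - 3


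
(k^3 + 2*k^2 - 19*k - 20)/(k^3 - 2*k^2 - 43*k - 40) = (k - 4)/(k - 8)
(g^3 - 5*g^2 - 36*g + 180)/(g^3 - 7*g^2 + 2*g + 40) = (g^2 - 36)/(g^2 - 2*g - 8)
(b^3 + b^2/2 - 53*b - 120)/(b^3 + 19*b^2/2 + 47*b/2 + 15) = (b - 8)/(b + 1)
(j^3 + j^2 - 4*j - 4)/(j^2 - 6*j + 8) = (j^2 + 3*j + 2)/(j - 4)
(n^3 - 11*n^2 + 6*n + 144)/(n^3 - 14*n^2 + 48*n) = (n + 3)/n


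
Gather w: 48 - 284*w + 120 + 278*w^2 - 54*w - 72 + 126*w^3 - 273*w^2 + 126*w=126*w^3 + 5*w^2 - 212*w + 96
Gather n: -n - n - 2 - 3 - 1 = -2*n - 6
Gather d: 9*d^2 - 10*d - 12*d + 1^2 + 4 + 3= 9*d^2 - 22*d + 8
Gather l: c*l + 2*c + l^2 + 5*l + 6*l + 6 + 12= 2*c + l^2 + l*(c + 11) + 18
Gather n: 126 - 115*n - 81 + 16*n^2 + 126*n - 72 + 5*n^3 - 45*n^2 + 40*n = 5*n^3 - 29*n^2 + 51*n - 27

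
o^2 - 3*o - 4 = (o - 4)*(o + 1)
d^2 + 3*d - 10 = (d - 2)*(d + 5)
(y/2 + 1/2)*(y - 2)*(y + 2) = y^3/2 + y^2/2 - 2*y - 2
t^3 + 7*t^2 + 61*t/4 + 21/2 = (t + 3/2)*(t + 2)*(t + 7/2)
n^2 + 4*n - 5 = (n - 1)*(n + 5)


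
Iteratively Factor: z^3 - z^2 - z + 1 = (z - 1)*(z^2 - 1) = (z - 1)*(z + 1)*(z - 1)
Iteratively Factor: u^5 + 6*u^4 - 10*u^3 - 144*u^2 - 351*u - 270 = (u + 3)*(u^4 + 3*u^3 - 19*u^2 - 87*u - 90) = (u + 2)*(u + 3)*(u^3 + u^2 - 21*u - 45) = (u + 2)*(u + 3)^2*(u^2 - 2*u - 15) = (u + 2)*(u + 3)^3*(u - 5)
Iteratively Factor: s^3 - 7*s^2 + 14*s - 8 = (s - 1)*(s^2 - 6*s + 8) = (s - 2)*(s - 1)*(s - 4)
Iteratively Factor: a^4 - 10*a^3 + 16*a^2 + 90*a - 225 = (a + 3)*(a^3 - 13*a^2 + 55*a - 75) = (a - 5)*(a + 3)*(a^2 - 8*a + 15) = (a - 5)*(a - 3)*(a + 3)*(a - 5)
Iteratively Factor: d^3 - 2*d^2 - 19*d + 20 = (d - 1)*(d^2 - d - 20) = (d - 1)*(d + 4)*(d - 5)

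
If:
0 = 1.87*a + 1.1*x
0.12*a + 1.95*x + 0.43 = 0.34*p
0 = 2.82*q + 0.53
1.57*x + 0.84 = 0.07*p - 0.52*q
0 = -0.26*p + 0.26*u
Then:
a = 0.33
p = -1.79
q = -0.19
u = -1.79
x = -0.55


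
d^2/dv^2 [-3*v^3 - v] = -18*v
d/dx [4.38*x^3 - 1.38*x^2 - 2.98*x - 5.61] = 13.14*x^2 - 2.76*x - 2.98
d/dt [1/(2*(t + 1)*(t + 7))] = (-t - 4)/(t^4 + 16*t^3 + 78*t^2 + 112*t + 49)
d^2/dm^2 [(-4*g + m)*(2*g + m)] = 2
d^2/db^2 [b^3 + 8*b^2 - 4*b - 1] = 6*b + 16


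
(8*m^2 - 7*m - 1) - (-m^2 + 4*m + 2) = 9*m^2 - 11*m - 3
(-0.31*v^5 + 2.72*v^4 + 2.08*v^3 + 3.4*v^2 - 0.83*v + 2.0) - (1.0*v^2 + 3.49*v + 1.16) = -0.31*v^5 + 2.72*v^4 + 2.08*v^3 + 2.4*v^2 - 4.32*v + 0.84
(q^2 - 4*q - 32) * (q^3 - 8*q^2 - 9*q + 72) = q^5 - 12*q^4 - 9*q^3 + 364*q^2 - 2304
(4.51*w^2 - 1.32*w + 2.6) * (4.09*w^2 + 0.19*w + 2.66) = 18.4459*w^4 - 4.5419*w^3 + 22.3798*w^2 - 3.0172*w + 6.916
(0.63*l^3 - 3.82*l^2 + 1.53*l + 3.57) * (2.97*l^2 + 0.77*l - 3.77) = 1.8711*l^5 - 10.8603*l^4 - 0.772399999999999*l^3 + 26.1824*l^2 - 3.0192*l - 13.4589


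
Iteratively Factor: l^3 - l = (l - 1)*(l^2 + l) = (l - 1)*(l + 1)*(l)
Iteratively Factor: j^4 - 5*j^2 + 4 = (j - 1)*(j^3 + j^2 - 4*j - 4) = (j - 2)*(j - 1)*(j^2 + 3*j + 2) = (j - 2)*(j - 1)*(j + 1)*(j + 2)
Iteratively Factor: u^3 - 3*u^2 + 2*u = (u - 1)*(u^2 - 2*u) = (u - 2)*(u - 1)*(u)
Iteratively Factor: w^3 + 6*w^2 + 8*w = (w + 4)*(w^2 + 2*w) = w*(w + 4)*(w + 2)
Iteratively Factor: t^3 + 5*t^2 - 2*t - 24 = (t - 2)*(t^2 + 7*t + 12) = (t - 2)*(t + 4)*(t + 3)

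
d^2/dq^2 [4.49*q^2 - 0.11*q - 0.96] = 8.98000000000000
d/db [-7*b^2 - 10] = -14*b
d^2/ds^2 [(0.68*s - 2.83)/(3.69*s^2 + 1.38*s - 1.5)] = ((19.0086 - 15.0552*s)*(3.69*s^2 + 1.38*s - 1.5) + (0.68*s - 2.83)*(7.38*s + 1.38)*(14.76*s + 2.76))/(3.69*s^2 + 1.38*s - 1.5)^3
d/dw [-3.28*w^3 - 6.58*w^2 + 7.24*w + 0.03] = -9.84*w^2 - 13.16*w + 7.24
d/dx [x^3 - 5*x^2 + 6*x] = 3*x^2 - 10*x + 6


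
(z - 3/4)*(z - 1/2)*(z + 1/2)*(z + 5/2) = z^4 + 7*z^3/4 - 17*z^2/8 - 7*z/16 + 15/32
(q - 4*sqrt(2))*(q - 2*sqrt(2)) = q^2 - 6*sqrt(2)*q + 16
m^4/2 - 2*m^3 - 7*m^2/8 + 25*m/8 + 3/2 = (m/2 + 1/2)*(m - 4)*(m - 3/2)*(m + 1/2)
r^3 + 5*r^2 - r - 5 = (r - 1)*(r + 1)*(r + 5)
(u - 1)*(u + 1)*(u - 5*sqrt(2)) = u^3 - 5*sqrt(2)*u^2 - u + 5*sqrt(2)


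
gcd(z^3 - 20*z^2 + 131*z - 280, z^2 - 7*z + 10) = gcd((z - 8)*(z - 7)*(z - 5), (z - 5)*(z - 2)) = z - 5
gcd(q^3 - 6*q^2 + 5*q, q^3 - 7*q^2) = q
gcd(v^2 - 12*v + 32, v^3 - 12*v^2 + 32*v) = v^2 - 12*v + 32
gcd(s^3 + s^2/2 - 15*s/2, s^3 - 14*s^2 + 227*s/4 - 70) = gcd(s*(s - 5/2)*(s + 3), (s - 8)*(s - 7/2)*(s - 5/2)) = s - 5/2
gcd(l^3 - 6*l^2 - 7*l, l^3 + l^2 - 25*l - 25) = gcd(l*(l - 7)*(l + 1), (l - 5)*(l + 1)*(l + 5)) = l + 1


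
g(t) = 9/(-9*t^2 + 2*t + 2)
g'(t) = 9*(18*t - 2)/(-9*t^2 + 2*t + 2)^2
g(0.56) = 30.24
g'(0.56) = 821.08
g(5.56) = -0.03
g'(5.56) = 0.01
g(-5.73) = -0.03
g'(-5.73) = -0.01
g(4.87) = -0.04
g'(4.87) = 0.02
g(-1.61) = -0.37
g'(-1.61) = -0.46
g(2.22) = -0.24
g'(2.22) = 0.24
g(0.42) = 7.19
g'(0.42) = 31.90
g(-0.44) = -14.46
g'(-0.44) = -230.47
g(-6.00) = -0.03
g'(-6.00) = -0.00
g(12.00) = -0.00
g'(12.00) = 0.00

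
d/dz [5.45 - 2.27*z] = -2.27000000000000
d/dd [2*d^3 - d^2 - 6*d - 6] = 6*d^2 - 2*d - 6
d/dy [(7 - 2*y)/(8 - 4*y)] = 3/(4*(y - 2)^2)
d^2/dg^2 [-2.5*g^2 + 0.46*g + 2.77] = -5.00000000000000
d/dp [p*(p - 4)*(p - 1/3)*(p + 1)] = 4*p^3 - 10*p^2 - 6*p + 4/3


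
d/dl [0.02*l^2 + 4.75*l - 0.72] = 0.04*l + 4.75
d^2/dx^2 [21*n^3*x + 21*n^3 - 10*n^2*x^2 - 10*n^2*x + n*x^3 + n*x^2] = 2*n*(-10*n + 3*x + 1)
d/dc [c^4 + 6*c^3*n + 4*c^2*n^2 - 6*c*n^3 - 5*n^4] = 4*c^3 + 18*c^2*n + 8*c*n^2 - 6*n^3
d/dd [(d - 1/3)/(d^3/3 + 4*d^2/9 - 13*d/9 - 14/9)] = 3*(-18*d^3 - 3*d^2 + 8*d - 55)/(9*d^6 + 24*d^5 - 62*d^4 - 188*d^3 + 57*d^2 + 364*d + 196)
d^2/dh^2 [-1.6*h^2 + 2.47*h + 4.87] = -3.20000000000000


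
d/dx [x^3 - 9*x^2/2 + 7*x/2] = 3*x^2 - 9*x + 7/2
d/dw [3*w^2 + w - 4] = 6*w + 1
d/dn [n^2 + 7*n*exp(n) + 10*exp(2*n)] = 7*n*exp(n) + 2*n + 20*exp(2*n) + 7*exp(n)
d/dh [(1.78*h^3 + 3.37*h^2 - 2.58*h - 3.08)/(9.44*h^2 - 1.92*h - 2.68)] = (16.8032*h^4 - 6.8352*h^3 + 3.57359999999999*h^2 + 40.0872*h + 1.0008)/(89.1136*h^4 - 36.2496*h^3 - 46.912*h^2 + 10.2912*h + 7.1824)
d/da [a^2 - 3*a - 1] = 2*a - 3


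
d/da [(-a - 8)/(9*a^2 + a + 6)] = (-9*a^2 - a + (a + 8)*(18*a + 1) - 6)/(9*a^2 + a + 6)^2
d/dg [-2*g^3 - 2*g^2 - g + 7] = -6*g^2 - 4*g - 1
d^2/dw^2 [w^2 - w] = 2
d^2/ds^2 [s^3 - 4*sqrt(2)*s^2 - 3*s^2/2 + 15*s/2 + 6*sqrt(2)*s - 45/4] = 6*s - 8*sqrt(2) - 3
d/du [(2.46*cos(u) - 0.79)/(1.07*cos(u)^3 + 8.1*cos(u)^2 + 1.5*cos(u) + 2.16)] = (5.2644*cos(u)^3 + 17.3901*cos(u)^2 - 12.798*cos(u) - 6.4986)*sin(u)/(1.1449*cos(u)^6 + 17.334*cos(u)^5 + 68.82*cos(u)^4 + 28.9224*cos(u)^3 + 37.242*cos(u)^2 + 6.48*cos(u) + 4.6656)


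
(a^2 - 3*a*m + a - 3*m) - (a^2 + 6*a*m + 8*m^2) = -9*a*m + a - 8*m^2 - 3*m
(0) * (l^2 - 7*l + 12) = 0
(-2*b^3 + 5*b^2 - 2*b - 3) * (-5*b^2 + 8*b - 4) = 10*b^5 - 41*b^4 + 58*b^3 - 21*b^2 - 16*b + 12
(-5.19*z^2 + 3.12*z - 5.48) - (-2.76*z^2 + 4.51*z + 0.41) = -2.43*z^2 - 1.39*z - 5.89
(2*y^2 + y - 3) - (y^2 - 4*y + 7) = y^2 + 5*y - 10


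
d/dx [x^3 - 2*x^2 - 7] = x*(3*x - 4)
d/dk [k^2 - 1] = 2*k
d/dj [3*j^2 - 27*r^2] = 6*j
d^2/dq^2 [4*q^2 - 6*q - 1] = 8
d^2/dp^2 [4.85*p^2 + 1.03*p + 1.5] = 9.70000000000000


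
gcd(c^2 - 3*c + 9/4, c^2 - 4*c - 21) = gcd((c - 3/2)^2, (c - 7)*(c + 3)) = 1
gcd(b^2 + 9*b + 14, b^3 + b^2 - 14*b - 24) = b + 2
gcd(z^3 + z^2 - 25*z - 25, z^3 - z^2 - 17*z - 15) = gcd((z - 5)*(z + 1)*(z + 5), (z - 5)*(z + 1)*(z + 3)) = z^2 - 4*z - 5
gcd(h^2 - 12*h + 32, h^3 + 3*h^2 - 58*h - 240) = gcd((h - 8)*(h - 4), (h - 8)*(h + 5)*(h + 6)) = h - 8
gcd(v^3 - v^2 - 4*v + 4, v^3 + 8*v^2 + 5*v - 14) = v^2 + v - 2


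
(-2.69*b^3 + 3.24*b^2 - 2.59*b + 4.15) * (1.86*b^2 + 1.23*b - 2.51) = -5.0034*b^5 + 2.7177*b^4 + 5.9197*b^3 - 3.5991*b^2 + 11.6054*b - 10.4165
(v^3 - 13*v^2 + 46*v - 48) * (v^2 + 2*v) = v^5 - 11*v^4 + 20*v^3 + 44*v^2 - 96*v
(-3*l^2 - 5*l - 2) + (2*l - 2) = -3*l^2 - 3*l - 4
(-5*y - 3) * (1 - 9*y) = 45*y^2 + 22*y - 3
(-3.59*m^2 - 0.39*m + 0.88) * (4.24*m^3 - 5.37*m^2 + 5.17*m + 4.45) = -15.2216*m^5 + 17.6247*m^4 - 12.7348*m^3 - 22.7174*m^2 + 2.8141*m + 3.916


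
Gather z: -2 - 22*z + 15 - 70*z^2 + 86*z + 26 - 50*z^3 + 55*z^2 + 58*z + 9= -50*z^3 - 15*z^2 + 122*z + 48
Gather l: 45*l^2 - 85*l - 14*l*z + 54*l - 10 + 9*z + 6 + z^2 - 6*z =45*l^2 + l*(-14*z - 31) + z^2 + 3*z - 4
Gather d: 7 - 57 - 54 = -104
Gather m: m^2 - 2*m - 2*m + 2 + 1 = m^2 - 4*m + 3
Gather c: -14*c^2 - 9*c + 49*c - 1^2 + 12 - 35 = -14*c^2 + 40*c - 24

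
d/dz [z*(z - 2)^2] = (z - 2)*(3*z - 2)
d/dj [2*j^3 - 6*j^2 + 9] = 6*j*(j - 2)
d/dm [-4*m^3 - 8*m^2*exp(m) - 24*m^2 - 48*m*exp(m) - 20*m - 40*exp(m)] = -8*m^2*exp(m) - 12*m^2 - 64*m*exp(m) - 48*m - 88*exp(m) - 20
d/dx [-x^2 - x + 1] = -2*x - 1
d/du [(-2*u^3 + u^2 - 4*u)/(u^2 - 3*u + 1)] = (-2*u^4 + 12*u^3 - 5*u^2 + 2*u - 4)/(u^4 - 6*u^3 + 11*u^2 - 6*u + 1)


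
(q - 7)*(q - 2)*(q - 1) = q^3 - 10*q^2 + 23*q - 14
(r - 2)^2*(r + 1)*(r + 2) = r^4 - r^3 - 6*r^2 + 4*r + 8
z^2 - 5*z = z*(z - 5)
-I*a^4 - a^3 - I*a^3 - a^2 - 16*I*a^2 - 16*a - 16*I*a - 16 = (a - 4*I)*(a - I)*(a + 4*I)*(-I*a - I)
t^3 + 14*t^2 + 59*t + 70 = (t + 2)*(t + 5)*(t + 7)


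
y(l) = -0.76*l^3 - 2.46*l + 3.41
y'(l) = -2.28*l^2 - 2.46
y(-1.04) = 6.82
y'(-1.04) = -4.93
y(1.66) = -4.15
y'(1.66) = -8.74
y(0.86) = 0.81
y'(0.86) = -4.15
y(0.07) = 3.24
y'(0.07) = -2.47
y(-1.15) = 7.39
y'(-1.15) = -5.48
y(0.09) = 3.19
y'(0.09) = -2.48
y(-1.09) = 7.08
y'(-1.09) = -5.17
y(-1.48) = 9.51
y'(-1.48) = -7.45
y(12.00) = -1339.39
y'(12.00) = -330.78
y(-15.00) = 2605.31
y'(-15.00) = -515.46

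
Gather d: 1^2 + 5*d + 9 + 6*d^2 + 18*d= 6*d^2 + 23*d + 10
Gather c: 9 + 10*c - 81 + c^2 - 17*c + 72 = c^2 - 7*c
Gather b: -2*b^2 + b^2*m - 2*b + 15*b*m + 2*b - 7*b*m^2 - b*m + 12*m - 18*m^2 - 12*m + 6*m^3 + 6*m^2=b^2*(m - 2) + b*(-7*m^2 + 14*m) + 6*m^3 - 12*m^2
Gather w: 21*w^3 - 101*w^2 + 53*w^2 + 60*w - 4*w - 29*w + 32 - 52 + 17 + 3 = 21*w^3 - 48*w^2 + 27*w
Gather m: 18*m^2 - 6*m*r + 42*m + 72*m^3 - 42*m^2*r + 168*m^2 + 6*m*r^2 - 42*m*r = 72*m^3 + m^2*(186 - 42*r) + m*(6*r^2 - 48*r + 42)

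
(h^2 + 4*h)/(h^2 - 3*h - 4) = h*(h + 4)/(h^2 - 3*h - 4)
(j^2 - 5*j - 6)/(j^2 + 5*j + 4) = (j - 6)/(j + 4)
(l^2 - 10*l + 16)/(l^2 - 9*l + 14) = (l - 8)/(l - 7)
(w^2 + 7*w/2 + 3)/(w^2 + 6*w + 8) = (w + 3/2)/(w + 4)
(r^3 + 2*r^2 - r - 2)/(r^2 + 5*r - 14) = (r^3 + 2*r^2 - r - 2)/(r^2 + 5*r - 14)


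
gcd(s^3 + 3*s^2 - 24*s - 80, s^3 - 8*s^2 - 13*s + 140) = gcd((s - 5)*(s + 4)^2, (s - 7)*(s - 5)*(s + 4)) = s^2 - s - 20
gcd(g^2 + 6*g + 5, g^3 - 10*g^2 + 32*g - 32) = 1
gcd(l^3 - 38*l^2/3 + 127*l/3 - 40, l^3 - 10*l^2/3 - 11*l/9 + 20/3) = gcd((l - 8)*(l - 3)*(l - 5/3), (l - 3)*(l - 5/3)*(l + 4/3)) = l^2 - 14*l/3 + 5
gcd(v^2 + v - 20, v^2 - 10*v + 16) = 1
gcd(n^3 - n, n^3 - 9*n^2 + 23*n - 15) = n - 1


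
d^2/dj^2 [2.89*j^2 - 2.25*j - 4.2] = 5.78000000000000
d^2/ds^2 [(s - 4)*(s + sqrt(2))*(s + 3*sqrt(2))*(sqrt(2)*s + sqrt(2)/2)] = 12*sqrt(2)*s^2 - 21*sqrt(2)*s + 48*s - 56 + 8*sqrt(2)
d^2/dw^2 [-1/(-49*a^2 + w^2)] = 2*(49*a^2 + 3*w^2)/(49*a^2 - w^2)^3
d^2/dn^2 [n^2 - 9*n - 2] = 2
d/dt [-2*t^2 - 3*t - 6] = -4*t - 3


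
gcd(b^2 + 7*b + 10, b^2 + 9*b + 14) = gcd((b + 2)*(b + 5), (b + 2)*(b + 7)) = b + 2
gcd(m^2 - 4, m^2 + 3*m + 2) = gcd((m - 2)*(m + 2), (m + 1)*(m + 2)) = m + 2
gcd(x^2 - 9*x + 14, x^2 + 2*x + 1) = 1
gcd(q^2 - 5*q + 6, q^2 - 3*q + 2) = q - 2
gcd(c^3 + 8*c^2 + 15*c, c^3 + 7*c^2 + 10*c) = c^2 + 5*c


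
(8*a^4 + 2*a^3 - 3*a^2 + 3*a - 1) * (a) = 8*a^5 + 2*a^4 - 3*a^3 + 3*a^2 - a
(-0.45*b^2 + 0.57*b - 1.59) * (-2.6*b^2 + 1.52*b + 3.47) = 1.17*b^4 - 2.166*b^3 + 3.4389*b^2 - 0.4389*b - 5.5173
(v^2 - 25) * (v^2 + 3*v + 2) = v^4 + 3*v^3 - 23*v^2 - 75*v - 50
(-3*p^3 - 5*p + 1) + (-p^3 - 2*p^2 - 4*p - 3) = -4*p^3 - 2*p^2 - 9*p - 2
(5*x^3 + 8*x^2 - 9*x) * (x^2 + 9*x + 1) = 5*x^5 + 53*x^4 + 68*x^3 - 73*x^2 - 9*x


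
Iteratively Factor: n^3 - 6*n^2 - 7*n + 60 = (n - 5)*(n^2 - n - 12) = (n - 5)*(n - 4)*(n + 3)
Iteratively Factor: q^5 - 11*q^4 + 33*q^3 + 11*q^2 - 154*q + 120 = (q + 2)*(q^4 - 13*q^3 + 59*q^2 - 107*q + 60) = (q - 4)*(q + 2)*(q^3 - 9*q^2 + 23*q - 15) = (q - 4)*(q - 3)*(q + 2)*(q^2 - 6*q + 5) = (q - 4)*(q - 3)*(q - 1)*(q + 2)*(q - 5)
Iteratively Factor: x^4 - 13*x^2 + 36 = (x + 3)*(x^3 - 3*x^2 - 4*x + 12) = (x - 2)*(x + 3)*(x^2 - x - 6) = (x - 2)*(x + 2)*(x + 3)*(x - 3)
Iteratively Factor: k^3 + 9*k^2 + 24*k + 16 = (k + 1)*(k^2 + 8*k + 16) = (k + 1)*(k + 4)*(k + 4)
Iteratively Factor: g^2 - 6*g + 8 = (g - 4)*(g - 2)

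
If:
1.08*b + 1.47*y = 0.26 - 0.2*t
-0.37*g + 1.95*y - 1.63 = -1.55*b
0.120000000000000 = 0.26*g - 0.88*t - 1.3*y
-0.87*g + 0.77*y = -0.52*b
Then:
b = -8.55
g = 1.98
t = -11.38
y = 8.01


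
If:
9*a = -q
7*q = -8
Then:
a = 8/63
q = -8/7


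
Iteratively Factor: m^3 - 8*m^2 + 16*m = (m)*(m^2 - 8*m + 16) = m*(m - 4)*(m - 4)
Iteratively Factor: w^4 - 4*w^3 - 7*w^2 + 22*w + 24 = (w - 3)*(w^3 - w^2 - 10*w - 8) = (w - 3)*(w + 2)*(w^2 - 3*w - 4) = (w - 3)*(w + 1)*(w + 2)*(w - 4)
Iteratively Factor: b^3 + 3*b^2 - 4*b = (b)*(b^2 + 3*b - 4) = b*(b + 4)*(b - 1)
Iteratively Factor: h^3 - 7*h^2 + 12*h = (h - 3)*(h^2 - 4*h) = h*(h - 3)*(h - 4)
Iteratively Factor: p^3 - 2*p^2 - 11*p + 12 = (p - 4)*(p^2 + 2*p - 3) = (p - 4)*(p - 1)*(p + 3)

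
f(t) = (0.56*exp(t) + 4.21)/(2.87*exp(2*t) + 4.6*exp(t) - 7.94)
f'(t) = (0.56*exp(t) + 4.21)*(-5.74*exp(2*t) - 4.6*exp(t))/(2.87*exp(2*t) + 4.6*exp(t) - 7.94)^2 + 0.56*exp(t)/(2.87*exp(2*t) + 4.6*exp(t) - 7.94) = (-(0.56*exp(t) + 4.21)*(5.74*exp(t) + 4.6) + 1.6072*exp(2*t) + 2.576*exp(t) - 4.4464)*exp(t)/(2.87*exp(2*t) + 4.6*exp(t) - 7.94)^2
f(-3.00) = -0.55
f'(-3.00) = -0.02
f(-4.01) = -0.54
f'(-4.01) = -0.01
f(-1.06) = -0.73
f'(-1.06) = -0.31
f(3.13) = 0.01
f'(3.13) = -0.01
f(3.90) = 0.00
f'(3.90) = -0.00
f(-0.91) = -0.79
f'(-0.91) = -0.43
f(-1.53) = -0.64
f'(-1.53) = -0.14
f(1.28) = 0.14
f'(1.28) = -0.23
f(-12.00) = -0.53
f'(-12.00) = 0.00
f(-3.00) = -0.55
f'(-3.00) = -0.02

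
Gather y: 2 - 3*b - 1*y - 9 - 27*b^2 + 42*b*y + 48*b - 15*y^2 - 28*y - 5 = -27*b^2 + 45*b - 15*y^2 + y*(42*b - 29) - 12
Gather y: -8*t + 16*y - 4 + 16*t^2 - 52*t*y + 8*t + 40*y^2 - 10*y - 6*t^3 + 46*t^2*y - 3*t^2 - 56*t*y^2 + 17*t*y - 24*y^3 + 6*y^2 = -6*t^3 + 13*t^2 - 24*y^3 + y^2*(46 - 56*t) + y*(46*t^2 - 35*t + 6) - 4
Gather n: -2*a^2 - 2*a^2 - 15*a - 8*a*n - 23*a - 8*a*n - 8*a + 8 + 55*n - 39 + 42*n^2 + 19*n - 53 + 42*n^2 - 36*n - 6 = -4*a^2 - 46*a + 84*n^2 + n*(38 - 16*a) - 90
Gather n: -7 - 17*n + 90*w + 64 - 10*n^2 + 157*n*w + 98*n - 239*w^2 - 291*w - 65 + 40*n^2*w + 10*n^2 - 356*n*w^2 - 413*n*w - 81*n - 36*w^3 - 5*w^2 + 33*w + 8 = 40*n^2*w + n*(-356*w^2 - 256*w) - 36*w^3 - 244*w^2 - 168*w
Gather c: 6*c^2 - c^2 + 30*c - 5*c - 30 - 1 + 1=5*c^2 + 25*c - 30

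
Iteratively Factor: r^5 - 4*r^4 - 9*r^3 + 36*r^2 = (r + 3)*(r^4 - 7*r^3 + 12*r^2) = r*(r + 3)*(r^3 - 7*r^2 + 12*r) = r^2*(r + 3)*(r^2 - 7*r + 12) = r^2*(r - 3)*(r + 3)*(r - 4)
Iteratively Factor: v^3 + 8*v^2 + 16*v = (v + 4)*(v^2 + 4*v) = (v + 4)^2*(v)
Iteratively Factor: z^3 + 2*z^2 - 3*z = (z + 3)*(z^2 - z) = (z - 1)*(z + 3)*(z)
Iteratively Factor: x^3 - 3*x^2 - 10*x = (x + 2)*(x^2 - 5*x) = (x - 5)*(x + 2)*(x)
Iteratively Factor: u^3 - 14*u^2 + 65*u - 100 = (u - 4)*(u^2 - 10*u + 25) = (u - 5)*(u - 4)*(u - 5)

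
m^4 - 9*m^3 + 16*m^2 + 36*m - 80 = (m - 5)*(m - 4)*(m - 2)*(m + 2)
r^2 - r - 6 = (r - 3)*(r + 2)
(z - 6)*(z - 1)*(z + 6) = z^3 - z^2 - 36*z + 36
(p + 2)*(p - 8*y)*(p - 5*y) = p^3 - 13*p^2*y + 2*p^2 + 40*p*y^2 - 26*p*y + 80*y^2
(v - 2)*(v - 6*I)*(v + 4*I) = v^3 - 2*v^2 - 2*I*v^2 + 24*v + 4*I*v - 48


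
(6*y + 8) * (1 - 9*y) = -54*y^2 - 66*y + 8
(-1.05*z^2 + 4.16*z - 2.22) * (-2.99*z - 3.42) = 3.1395*z^3 - 8.8474*z^2 - 7.5894*z + 7.5924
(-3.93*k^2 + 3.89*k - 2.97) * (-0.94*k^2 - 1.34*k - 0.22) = 3.6942*k^4 + 1.6096*k^3 - 1.5562*k^2 + 3.124*k + 0.6534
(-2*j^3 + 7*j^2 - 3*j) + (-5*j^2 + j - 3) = -2*j^3 + 2*j^2 - 2*j - 3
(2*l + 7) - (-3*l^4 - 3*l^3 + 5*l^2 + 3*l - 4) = 3*l^4 + 3*l^3 - 5*l^2 - l + 11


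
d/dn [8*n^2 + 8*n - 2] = 16*n + 8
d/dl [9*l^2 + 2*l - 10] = 18*l + 2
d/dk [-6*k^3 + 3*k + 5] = 3 - 18*k^2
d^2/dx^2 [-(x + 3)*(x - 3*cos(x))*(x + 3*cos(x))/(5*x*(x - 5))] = 2*(-9*x^5*cos(2*x) + 9*x^4*sin(2*x) + 63*x^4*cos(2*x) + 9*x^3*sin(2*x) + 99*x^3*cos(2*x)/2 - 71*x^3/2 - 405*x^2*sin(2*x) - 1269*x^2*cos(2*x)/2 + 81*x^2/2 + 675*x*sin(2*x) - 405*x*cos(2*x)/2 - 405*x/2 + 675*cos(2*x)/2 + 675/2)/(5*x^3*(x^3 - 15*x^2 + 75*x - 125))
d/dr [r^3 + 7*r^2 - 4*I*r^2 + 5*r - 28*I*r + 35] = 3*r^2 + r*(14 - 8*I) + 5 - 28*I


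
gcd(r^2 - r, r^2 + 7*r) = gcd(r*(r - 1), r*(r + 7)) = r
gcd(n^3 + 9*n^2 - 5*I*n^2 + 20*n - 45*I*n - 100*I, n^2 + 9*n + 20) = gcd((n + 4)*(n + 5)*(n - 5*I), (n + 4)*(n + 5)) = n^2 + 9*n + 20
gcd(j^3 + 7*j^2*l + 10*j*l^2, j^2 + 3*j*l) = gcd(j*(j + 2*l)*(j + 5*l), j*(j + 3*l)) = j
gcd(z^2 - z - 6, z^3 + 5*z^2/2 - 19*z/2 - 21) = z^2 - z - 6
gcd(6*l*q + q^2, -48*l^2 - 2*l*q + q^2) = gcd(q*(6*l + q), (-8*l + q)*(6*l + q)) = 6*l + q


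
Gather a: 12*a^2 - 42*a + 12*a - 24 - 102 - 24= 12*a^2 - 30*a - 150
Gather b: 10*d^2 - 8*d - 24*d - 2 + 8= 10*d^2 - 32*d + 6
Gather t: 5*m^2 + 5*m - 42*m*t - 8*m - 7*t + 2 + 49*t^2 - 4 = 5*m^2 - 3*m + 49*t^2 + t*(-42*m - 7) - 2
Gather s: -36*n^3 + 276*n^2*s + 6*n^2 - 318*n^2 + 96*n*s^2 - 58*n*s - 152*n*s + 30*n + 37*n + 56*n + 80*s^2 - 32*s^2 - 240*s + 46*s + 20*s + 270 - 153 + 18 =-36*n^3 - 312*n^2 + 123*n + s^2*(96*n + 48) + s*(276*n^2 - 210*n - 174) + 135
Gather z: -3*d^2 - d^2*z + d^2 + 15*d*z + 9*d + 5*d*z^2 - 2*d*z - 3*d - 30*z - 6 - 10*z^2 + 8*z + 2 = -2*d^2 + 6*d + z^2*(5*d - 10) + z*(-d^2 + 13*d - 22) - 4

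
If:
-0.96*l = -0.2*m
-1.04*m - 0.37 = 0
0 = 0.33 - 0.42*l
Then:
No Solution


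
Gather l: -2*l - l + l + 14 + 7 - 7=14 - 2*l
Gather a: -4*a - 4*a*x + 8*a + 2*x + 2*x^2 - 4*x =a*(4 - 4*x) + 2*x^2 - 2*x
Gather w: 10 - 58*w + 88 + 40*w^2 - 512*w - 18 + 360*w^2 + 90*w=400*w^2 - 480*w + 80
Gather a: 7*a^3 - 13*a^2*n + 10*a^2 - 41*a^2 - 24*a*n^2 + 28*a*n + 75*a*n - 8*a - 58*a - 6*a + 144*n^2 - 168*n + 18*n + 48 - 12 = 7*a^3 + a^2*(-13*n - 31) + a*(-24*n^2 + 103*n - 72) + 144*n^2 - 150*n + 36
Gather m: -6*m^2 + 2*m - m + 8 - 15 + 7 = -6*m^2 + m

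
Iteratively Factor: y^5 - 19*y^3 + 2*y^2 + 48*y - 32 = (y - 1)*(y^4 + y^3 - 18*y^2 - 16*y + 32) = (y - 1)^2*(y^3 + 2*y^2 - 16*y - 32) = (y - 1)^2*(y + 2)*(y^2 - 16) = (y - 1)^2*(y + 2)*(y + 4)*(y - 4)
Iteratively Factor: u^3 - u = (u + 1)*(u^2 - u) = u*(u + 1)*(u - 1)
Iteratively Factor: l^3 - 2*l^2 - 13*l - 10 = (l - 5)*(l^2 + 3*l + 2) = (l - 5)*(l + 1)*(l + 2)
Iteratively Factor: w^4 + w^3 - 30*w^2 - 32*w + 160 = (w + 4)*(w^3 - 3*w^2 - 18*w + 40) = (w - 2)*(w + 4)*(w^2 - w - 20) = (w - 2)*(w + 4)^2*(w - 5)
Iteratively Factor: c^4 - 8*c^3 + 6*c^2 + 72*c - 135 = (c + 3)*(c^3 - 11*c^2 + 39*c - 45) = (c - 5)*(c + 3)*(c^2 - 6*c + 9) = (c - 5)*(c - 3)*(c + 3)*(c - 3)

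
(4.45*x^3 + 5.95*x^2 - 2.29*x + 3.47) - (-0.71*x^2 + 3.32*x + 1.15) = 4.45*x^3 + 6.66*x^2 - 5.61*x + 2.32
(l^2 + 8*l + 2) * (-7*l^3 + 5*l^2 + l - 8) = -7*l^5 - 51*l^4 + 27*l^3 + 10*l^2 - 62*l - 16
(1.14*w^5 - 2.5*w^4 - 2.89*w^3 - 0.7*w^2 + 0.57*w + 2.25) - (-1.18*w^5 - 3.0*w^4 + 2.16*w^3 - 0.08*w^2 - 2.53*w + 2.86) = 2.32*w^5 + 0.5*w^4 - 5.05*w^3 - 0.62*w^2 + 3.1*w - 0.61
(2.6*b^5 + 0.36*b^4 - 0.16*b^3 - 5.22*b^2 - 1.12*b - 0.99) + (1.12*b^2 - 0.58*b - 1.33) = 2.6*b^5 + 0.36*b^4 - 0.16*b^3 - 4.1*b^2 - 1.7*b - 2.32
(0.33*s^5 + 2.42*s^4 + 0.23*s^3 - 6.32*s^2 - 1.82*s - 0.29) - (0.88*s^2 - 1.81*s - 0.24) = 0.33*s^5 + 2.42*s^4 + 0.23*s^3 - 7.2*s^2 - 0.01*s - 0.05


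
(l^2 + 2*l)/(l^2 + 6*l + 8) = l/(l + 4)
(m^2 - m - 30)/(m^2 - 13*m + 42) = (m + 5)/(m - 7)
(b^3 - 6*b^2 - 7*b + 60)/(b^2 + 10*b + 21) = (b^2 - 9*b + 20)/(b + 7)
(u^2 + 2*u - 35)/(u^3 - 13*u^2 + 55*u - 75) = (u + 7)/(u^2 - 8*u + 15)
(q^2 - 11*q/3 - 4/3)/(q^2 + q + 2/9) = 3*(q - 4)/(3*q + 2)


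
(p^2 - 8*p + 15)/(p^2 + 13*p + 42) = (p^2 - 8*p + 15)/(p^2 + 13*p + 42)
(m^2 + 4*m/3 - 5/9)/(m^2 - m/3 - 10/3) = (m - 1/3)/(m - 2)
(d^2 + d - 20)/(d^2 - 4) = (d^2 + d - 20)/(d^2 - 4)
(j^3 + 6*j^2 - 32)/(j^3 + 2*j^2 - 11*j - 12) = (j^2 + 2*j - 8)/(j^2 - 2*j - 3)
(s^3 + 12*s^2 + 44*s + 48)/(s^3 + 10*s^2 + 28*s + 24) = (s + 4)/(s + 2)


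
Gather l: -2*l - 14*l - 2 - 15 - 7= -16*l - 24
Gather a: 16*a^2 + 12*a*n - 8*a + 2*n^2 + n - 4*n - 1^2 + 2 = 16*a^2 + a*(12*n - 8) + 2*n^2 - 3*n + 1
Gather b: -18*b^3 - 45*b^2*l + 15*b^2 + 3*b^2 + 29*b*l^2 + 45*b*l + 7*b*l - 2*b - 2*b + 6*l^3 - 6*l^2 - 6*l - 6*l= -18*b^3 + b^2*(18 - 45*l) + b*(29*l^2 + 52*l - 4) + 6*l^3 - 6*l^2 - 12*l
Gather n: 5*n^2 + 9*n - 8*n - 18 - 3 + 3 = 5*n^2 + n - 18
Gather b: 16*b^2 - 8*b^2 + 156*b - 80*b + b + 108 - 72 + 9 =8*b^2 + 77*b + 45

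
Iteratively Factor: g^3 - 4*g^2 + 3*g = (g)*(g^2 - 4*g + 3) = g*(g - 1)*(g - 3)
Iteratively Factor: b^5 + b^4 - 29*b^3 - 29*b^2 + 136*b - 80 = (b - 1)*(b^4 + 2*b^3 - 27*b^2 - 56*b + 80) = (b - 5)*(b - 1)*(b^3 + 7*b^2 + 8*b - 16) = (b - 5)*(b - 1)^2*(b^2 + 8*b + 16) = (b - 5)*(b - 1)^2*(b + 4)*(b + 4)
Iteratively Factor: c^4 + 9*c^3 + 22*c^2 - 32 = (c + 4)*(c^3 + 5*c^2 + 2*c - 8) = (c + 2)*(c + 4)*(c^2 + 3*c - 4) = (c - 1)*(c + 2)*(c + 4)*(c + 4)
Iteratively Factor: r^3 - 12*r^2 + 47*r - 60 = (r - 3)*(r^2 - 9*r + 20) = (r - 4)*(r - 3)*(r - 5)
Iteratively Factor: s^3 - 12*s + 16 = (s + 4)*(s^2 - 4*s + 4) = (s - 2)*(s + 4)*(s - 2)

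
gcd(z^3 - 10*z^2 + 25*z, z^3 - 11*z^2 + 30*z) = z^2 - 5*z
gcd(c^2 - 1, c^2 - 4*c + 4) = 1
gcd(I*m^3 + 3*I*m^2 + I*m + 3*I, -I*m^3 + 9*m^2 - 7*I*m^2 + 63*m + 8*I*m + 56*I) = m + I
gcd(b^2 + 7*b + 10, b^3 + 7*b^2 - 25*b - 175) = b + 5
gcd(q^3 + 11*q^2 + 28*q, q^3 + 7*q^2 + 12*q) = q^2 + 4*q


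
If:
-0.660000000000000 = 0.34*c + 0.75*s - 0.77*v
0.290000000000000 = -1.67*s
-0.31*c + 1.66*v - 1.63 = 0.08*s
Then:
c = 1.12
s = -0.17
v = 1.18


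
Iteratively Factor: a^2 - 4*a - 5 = (a - 5)*(a + 1)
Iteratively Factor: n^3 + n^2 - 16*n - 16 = (n + 4)*(n^2 - 3*n - 4) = (n - 4)*(n + 4)*(n + 1)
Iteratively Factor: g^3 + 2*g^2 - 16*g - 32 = (g + 4)*(g^2 - 2*g - 8) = (g - 4)*(g + 4)*(g + 2)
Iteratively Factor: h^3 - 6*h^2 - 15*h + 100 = (h - 5)*(h^2 - h - 20) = (h - 5)*(h + 4)*(h - 5)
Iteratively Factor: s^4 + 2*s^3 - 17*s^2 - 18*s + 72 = (s - 2)*(s^3 + 4*s^2 - 9*s - 36) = (s - 3)*(s - 2)*(s^2 + 7*s + 12) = (s - 3)*(s - 2)*(s + 4)*(s + 3)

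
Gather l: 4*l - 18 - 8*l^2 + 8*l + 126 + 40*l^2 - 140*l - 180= 32*l^2 - 128*l - 72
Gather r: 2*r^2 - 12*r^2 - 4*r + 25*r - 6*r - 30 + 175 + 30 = -10*r^2 + 15*r + 175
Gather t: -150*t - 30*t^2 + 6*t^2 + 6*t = -24*t^2 - 144*t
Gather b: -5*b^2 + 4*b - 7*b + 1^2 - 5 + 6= -5*b^2 - 3*b + 2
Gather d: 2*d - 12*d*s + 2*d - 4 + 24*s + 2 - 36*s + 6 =d*(4 - 12*s) - 12*s + 4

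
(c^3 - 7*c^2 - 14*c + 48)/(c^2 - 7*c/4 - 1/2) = 4*(c^2 - 5*c - 24)/(4*c + 1)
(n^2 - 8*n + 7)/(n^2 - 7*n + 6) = (n - 7)/(n - 6)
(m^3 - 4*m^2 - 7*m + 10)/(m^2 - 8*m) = (m^3 - 4*m^2 - 7*m + 10)/(m*(m - 8))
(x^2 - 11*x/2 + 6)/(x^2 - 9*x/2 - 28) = (-2*x^2 + 11*x - 12)/(-2*x^2 + 9*x + 56)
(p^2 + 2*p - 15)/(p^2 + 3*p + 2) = (p^2 + 2*p - 15)/(p^2 + 3*p + 2)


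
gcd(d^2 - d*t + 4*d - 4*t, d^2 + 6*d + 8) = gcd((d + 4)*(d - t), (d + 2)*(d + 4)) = d + 4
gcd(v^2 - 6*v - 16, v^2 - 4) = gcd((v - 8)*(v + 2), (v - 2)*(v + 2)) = v + 2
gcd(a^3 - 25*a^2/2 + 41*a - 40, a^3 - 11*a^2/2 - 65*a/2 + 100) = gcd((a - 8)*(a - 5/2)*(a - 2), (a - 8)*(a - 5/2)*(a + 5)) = a^2 - 21*a/2 + 20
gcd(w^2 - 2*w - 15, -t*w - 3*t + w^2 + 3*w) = w + 3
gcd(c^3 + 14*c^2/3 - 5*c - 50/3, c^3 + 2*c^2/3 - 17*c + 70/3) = c^2 + 3*c - 10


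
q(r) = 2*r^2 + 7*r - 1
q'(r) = 4*r + 7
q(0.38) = 1.95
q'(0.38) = 8.52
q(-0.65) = -4.70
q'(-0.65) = 4.40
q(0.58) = 3.73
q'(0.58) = 9.32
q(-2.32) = -6.48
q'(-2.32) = -2.28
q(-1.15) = -6.40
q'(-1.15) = 2.40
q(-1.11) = -6.31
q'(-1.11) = 2.56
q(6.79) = 138.74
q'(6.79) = 34.16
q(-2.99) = -4.05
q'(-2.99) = -4.96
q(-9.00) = 98.00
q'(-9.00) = -29.00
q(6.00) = 113.00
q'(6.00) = 31.00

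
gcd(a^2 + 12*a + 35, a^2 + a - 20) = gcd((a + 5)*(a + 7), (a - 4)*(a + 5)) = a + 5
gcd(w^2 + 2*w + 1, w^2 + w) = w + 1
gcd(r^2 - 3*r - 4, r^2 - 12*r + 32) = r - 4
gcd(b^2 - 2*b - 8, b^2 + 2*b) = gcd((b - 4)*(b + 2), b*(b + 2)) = b + 2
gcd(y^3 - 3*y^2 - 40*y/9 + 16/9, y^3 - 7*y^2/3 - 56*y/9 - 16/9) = y^2 - 8*y/3 - 16/3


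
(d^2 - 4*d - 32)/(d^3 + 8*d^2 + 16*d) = (d - 8)/(d*(d + 4))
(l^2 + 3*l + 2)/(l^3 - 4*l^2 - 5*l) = (l + 2)/(l*(l - 5))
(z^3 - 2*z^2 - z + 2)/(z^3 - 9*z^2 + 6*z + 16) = (z - 1)/(z - 8)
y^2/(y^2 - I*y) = y/(y - I)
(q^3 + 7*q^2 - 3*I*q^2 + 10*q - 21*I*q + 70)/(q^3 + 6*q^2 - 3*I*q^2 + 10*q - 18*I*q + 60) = (q + 7)/(q + 6)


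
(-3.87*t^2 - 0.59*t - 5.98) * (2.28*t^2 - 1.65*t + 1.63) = -8.8236*t^4 + 5.0403*t^3 - 18.969*t^2 + 8.9053*t - 9.7474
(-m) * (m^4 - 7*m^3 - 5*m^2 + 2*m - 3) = -m^5 + 7*m^4 + 5*m^3 - 2*m^2 + 3*m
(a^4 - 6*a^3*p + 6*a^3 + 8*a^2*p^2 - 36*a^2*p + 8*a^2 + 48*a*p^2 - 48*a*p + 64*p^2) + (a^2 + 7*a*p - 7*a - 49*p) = a^4 - 6*a^3*p + 6*a^3 + 8*a^2*p^2 - 36*a^2*p + 9*a^2 + 48*a*p^2 - 41*a*p - 7*a + 64*p^2 - 49*p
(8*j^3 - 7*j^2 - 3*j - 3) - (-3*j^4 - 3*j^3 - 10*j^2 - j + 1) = 3*j^4 + 11*j^3 + 3*j^2 - 2*j - 4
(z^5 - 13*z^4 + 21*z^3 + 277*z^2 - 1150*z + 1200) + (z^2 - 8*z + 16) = z^5 - 13*z^4 + 21*z^3 + 278*z^2 - 1158*z + 1216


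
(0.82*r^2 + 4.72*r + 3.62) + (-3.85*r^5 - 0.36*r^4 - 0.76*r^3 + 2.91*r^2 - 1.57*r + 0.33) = -3.85*r^5 - 0.36*r^4 - 0.76*r^3 + 3.73*r^2 + 3.15*r + 3.95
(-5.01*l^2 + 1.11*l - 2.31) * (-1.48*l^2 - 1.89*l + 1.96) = 7.4148*l^4 + 7.8261*l^3 - 8.4987*l^2 + 6.5415*l - 4.5276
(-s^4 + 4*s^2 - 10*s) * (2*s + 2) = -2*s^5 - 2*s^4 + 8*s^3 - 12*s^2 - 20*s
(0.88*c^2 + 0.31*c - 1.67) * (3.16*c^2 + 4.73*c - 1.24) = 2.7808*c^4 + 5.142*c^3 - 4.9021*c^2 - 8.2835*c + 2.0708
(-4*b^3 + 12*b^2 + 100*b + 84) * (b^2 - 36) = -4*b^5 + 12*b^4 + 244*b^3 - 348*b^2 - 3600*b - 3024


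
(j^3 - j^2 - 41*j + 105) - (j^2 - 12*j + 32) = j^3 - 2*j^2 - 29*j + 73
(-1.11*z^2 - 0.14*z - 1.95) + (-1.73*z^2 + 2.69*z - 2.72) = -2.84*z^2 + 2.55*z - 4.67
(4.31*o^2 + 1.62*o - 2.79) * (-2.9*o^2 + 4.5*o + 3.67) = -12.499*o^4 + 14.697*o^3 + 31.1987*o^2 - 6.6096*o - 10.2393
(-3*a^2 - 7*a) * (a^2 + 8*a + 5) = -3*a^4 - 31*a^3 - 71*a^2 - 35*a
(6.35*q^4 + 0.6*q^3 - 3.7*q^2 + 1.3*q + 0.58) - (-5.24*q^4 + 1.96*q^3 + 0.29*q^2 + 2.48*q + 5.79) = 11.59*q^4 - 1.36*q^3 - 3.99*q^2 - 1.18*q - 5.21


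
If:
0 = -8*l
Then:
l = 0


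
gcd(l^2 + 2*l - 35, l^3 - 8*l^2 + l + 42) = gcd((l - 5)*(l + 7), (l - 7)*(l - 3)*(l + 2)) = 1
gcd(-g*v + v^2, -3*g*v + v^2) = v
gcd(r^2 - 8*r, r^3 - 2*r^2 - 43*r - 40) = r - 8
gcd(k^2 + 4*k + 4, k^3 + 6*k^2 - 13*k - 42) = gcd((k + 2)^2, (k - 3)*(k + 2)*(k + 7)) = k + 2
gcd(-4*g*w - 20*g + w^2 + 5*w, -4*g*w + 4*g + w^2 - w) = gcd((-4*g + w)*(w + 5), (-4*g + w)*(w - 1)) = -4*g + w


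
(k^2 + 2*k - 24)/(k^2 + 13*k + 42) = (k - 4)/(k + 7)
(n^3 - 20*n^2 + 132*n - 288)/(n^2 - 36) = (n^2 - 14*n + 48)/(n + 6)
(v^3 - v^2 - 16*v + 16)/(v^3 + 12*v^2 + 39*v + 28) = (v^2 - 5*v + 4)/(v^2 + 8*v + 7)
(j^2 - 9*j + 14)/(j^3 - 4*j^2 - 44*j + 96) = (j - 7)/(j^2 - 2*j - 48)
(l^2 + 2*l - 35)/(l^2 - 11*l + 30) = (l + 7)/(l - 6)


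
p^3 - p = p*(p - 1)*(p + 1)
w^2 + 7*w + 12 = (w + 3)*(w + 4)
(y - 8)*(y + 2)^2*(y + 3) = y^4 - y^3 - 40*y^2 - 116*y - 96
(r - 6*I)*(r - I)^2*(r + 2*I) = r^4 - 6*I*r^3 + 3*r^2 - 20*I*r - 12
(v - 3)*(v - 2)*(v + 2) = v^3 - 3*v^2 - 4*v + 12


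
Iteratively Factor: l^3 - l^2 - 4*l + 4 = (l - 1)*(l^2 - 4) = (l - 2)*(l - 1)*(l + 2)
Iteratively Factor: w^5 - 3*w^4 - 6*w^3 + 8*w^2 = (w - 4)*(w^4 + w^3 - 2*w^2) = w*(w - 4)*(w^3 + w^2 - 2*w) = w*(w - 4)*(w - 1)*(w^2 + 2*w) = w^2*(w - 4)*(w - 1)*(w + 2)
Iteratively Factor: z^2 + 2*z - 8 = (z + 4)*(z - 2)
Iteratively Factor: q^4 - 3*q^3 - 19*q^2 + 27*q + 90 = (q - 3)*(q^3 - 19*q - 30) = (q - 3)*(q + 2)*(q^2 - 2*q - 15) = (q - 3)*(q + 2)*(q + 3)*(q - 5)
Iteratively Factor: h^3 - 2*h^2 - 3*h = (h - 3)*(h^2 + h) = h*(h - 3)*(h + 1)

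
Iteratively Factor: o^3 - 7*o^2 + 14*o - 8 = (o - 2)*(o^2 - 5*o + 4) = (o - 2)*(o - 1)*(o - 4)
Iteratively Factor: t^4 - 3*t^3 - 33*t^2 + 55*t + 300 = (t + 3)*(t^3 - 6*t^2 - 15*t + 100) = (t - 5)*(t + 3)*(t^2 - t - 20) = (t - 5)*(t + 3)*(t + 4)*(t - 5)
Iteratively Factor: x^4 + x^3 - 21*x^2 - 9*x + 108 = (x - 3)*(x^3 + 4*x^2 - 9*x - 36) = (x - 3)*(x + 4)*(x^2 - 9) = (x - 3)^2*(x + 4)*(x + 3)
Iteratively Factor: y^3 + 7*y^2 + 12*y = (y + 4)*(y^2 + 3*y) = (y + 3)*(y + 4)*(y)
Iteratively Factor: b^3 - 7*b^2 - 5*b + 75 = (b - 5)*(b^2 - 2*b - 15) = (b - 5)*(b + 3)*(b - 5)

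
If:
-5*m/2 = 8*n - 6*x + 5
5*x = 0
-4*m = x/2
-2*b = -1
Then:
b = 1/2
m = 0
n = -5/8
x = 0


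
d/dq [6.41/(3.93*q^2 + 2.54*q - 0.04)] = (-50.3826*q - 16.2814)/(3.93*q^2 + 2.54*q - 0.04)^2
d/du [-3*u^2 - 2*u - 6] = -6*u - 2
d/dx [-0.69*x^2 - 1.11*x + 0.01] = -1.38*x - 1.11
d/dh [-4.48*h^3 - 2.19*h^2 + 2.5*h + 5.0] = -13.44*h^2 - 4.38*h + 2.5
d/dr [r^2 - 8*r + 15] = 2*r - 8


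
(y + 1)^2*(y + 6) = y^3 + 8*y^2 + 13*y + 6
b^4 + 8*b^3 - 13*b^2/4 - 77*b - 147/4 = (b - 3)*(b + 1/2)*(b + 7/2)*(b + 7)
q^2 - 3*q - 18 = (q - 6)*(q + 3)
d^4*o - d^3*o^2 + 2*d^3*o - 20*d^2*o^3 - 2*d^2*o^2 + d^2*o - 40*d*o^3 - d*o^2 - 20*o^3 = (d + 1)*(d - 5*o)*(d + 4*o)*(d*o + o)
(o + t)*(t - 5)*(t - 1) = o*t^2 - 6*o*t + 5*o + t^3 - 6*t^2 + 5*t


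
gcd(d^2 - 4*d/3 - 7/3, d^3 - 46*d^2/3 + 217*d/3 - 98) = d - 7/3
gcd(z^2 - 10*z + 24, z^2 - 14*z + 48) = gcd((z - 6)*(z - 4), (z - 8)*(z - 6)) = z - 6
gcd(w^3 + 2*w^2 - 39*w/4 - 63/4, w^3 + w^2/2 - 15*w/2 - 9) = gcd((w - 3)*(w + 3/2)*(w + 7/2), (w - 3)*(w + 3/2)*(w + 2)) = w^2 - 3*w/2 - 9/2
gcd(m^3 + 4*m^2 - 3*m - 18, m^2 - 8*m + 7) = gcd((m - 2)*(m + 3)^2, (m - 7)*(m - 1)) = 1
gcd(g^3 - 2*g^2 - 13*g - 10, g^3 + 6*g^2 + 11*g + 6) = g^2 + 3*g + 2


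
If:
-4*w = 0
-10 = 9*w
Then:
No Solution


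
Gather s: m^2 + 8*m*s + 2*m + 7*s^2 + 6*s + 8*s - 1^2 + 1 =m^2 + 2*m + 7*s^2 + s*(8*m + 14)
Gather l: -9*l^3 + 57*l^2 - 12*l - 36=-9*l^3 + 57*l^2 - 12*l - 36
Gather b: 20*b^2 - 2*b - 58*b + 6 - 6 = 20*b^2 - 60*b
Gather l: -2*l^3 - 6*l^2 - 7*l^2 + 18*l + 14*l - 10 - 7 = -2*l^3 - 13*l^2 + 32*l - 17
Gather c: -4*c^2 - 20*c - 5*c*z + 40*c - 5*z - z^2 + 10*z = -4*c^2 + c*(20 - 5*z) - z^2 + 5*z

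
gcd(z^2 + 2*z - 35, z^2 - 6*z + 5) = z - 5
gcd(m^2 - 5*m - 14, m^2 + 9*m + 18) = 1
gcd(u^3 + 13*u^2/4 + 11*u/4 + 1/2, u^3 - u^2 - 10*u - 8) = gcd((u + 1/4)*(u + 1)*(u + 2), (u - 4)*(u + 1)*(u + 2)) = u^2 + 3*u + 2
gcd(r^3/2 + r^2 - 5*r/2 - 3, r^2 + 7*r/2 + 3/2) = r + 3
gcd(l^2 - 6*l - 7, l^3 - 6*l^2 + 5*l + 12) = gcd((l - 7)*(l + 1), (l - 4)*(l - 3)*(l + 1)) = l + 1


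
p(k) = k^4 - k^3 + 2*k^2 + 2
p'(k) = 4*k^3 - 3*k^2 + 4*k = k*(4*k^2 - 3*k + 4)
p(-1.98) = 32.97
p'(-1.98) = -50.73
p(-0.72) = 3.68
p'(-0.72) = -5.93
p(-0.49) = 2.66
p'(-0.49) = -3.15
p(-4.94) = 766.90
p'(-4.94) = -575.19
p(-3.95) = 338.27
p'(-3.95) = -309.13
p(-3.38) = 193.98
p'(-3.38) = -202.25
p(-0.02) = 2.00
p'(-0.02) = -0.08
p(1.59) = 9.43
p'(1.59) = 14.85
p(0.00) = 2.00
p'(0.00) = 0.00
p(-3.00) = 128.00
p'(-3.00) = -147.00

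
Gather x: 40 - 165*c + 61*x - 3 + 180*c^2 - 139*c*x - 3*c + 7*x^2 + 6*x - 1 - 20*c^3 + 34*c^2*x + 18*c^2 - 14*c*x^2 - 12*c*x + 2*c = -20*c^3 + 198*c^2 - 166*c + x^2*(7 - 14*c) + x*(34*c^2 - 151*c + 67) + 36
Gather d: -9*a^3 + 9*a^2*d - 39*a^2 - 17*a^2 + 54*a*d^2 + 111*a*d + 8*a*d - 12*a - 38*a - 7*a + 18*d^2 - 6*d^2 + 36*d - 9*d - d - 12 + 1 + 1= -9*a^3 - 56*a^2 - 57*a + d^2*(54*a + 12) + d*(9*a^2 + 119*a + 26) - 10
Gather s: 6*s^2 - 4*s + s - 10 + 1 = 6*s^2 - 3*s - 9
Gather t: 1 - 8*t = 1 - 8*t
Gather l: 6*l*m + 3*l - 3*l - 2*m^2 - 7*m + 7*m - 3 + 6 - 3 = 6*l*m - 2*m^2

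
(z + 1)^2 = z^2 + 2*z + 1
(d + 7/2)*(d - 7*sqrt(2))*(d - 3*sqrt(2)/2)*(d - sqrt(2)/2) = d^4 - 9*sqrt(2)*d^3 + 7*d^3/2 - 63*sqrt(2)*d^2/2 + 59*d^2/2 - 21*sqrt(2)*d/2 + 413*d/4 - 147*sqrt(2)/4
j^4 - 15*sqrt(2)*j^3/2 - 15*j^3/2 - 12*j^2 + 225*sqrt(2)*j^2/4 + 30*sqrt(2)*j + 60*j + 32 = (j - 8)*(j + 1/2)*(j - 8*sqrt(2))*(j + sqrt(2)/2)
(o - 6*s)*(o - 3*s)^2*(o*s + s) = o^4*s - 12*o^3*s^2 + o^3*s + 45*o^2*s^3 - 12*o^2*s^2 - 54*o*s^4 + 45*o*s^3 - 54*s^4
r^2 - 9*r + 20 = (r - 5)*(r - 4)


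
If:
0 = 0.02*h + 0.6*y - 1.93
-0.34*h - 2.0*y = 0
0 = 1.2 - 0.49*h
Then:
No Solution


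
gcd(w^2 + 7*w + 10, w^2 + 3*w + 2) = w + 2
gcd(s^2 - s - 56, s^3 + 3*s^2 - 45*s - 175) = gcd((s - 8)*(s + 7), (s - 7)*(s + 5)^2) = 1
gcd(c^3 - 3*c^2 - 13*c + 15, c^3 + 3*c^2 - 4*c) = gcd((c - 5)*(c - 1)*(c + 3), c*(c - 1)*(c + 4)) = c - 1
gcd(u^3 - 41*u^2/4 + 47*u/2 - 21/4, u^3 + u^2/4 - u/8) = u - 1/4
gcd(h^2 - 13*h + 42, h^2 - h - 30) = h - 6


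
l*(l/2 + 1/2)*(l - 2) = l^3/2 - l^2/2 - l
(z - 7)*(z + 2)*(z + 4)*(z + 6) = z^4 + 5*z^3 - 40*z^2 - 260*z - 336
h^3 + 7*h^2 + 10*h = h*(h + 2)*(h + 5)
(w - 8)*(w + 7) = w^2 - w - 56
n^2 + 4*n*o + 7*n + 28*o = (n + 7)*(n + 4*o)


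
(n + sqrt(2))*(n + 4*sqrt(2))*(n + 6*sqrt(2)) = n^3 + 11*sqrt(2)*n^2 + 68*n + 48*sqrt(2)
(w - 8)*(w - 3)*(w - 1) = w^3 - 12*w^2 + 35*w - 24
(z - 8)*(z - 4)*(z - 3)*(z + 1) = z^4 - 14*z^3 + 53*z^2 - 28*z - 96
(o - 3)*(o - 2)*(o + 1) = o^3 - 4*o^2 + o + 6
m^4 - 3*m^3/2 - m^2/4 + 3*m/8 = m*(m - 3/2)*(m - 1/2)*(m + 1/2)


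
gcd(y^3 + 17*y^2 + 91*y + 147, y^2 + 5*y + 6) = y + 3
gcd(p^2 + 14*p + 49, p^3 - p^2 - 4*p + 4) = 1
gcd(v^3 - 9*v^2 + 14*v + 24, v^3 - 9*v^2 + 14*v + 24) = v^3 - 9*v^2 + 14*v + 24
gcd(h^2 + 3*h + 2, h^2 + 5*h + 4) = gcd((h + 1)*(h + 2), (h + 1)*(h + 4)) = h + 1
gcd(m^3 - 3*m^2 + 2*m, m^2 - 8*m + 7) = m - 1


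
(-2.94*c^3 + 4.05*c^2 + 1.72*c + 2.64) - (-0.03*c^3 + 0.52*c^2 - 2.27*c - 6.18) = -2.91*c^3 + 3.53*c^2 + 3.99*c + 8.82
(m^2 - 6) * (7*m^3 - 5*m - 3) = 7*m^5 - 47*m^3 - 3*m^2 + 30*m + 18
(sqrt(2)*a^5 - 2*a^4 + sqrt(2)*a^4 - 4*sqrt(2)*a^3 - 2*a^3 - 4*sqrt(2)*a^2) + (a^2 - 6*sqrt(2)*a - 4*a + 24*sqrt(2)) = sqrt(2)*a^5 - 2*a^4 + sqrt(2)*a^4 - 4*sqrt(2)*a^3 - 2*a^3 - 4*sqrt(2)*a^2 + a^2 - 6*sqrt(2)*a - 4*a + 24*sqrt(2)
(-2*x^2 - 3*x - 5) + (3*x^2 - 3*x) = x^2 - 6*x - 5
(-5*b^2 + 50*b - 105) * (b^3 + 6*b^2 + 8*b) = -5*b^5 + 20*b^4 + 155*b^3 - 230*b^2 - 840*b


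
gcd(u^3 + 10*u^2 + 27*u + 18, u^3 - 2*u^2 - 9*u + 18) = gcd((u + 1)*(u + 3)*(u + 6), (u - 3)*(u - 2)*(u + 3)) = u + 3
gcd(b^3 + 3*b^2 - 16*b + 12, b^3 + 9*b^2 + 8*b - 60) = b^2 + 4*b - 12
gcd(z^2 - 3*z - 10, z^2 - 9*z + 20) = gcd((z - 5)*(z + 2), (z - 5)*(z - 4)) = z - 5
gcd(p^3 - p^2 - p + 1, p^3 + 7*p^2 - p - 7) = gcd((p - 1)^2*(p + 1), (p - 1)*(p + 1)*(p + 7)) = p^2 - 1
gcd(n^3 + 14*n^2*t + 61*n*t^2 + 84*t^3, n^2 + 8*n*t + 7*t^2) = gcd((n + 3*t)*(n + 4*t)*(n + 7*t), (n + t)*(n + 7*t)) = n + 7*t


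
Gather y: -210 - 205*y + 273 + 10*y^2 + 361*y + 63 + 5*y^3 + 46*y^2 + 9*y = 5*y^3 + 56*y^2 + 165*y + 126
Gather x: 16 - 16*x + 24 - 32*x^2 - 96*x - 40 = -32*x^2 - 112*x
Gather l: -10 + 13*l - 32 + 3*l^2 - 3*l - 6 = 3*l^2 + 10*l - 48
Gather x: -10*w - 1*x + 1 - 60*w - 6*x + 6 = -70*w - 7*x + 7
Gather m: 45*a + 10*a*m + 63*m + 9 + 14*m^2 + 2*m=45*a + 14*m^2 + m*(10*a + 65) + 9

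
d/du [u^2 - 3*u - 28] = 2*u - 3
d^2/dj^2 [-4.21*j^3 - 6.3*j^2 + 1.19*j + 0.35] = -25.26*j - 12.6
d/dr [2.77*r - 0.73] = 2.77000000000000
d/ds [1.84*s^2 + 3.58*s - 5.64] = 3.68*s + 3.58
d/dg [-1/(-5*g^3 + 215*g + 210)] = (43 - 3*g^2)/(5*(-g^3 + 43*g + 42)^2)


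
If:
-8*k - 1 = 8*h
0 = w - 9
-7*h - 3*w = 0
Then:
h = -27/7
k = 209/56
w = 9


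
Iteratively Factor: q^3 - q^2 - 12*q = (q)*(q^2 - q - 12) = q*(q - 4)*(q + 3)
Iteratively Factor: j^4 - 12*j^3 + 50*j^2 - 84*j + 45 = (j - 3)*(j^3 - 9*j^2 + 23*j - 15) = (j - 3)^2*(j^2 - 6*j + 5) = (j - 5)*(j - 3)^2*(j - 1)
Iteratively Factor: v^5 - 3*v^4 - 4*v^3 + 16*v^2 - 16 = (v + 2)*(v^4 - 5*v^3 + 6*v^2 + 4*v - 8) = (v - 2)*(v + 2)*(v^3 - 3*v^2 + 4) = (v - 2)^2*(v + 2)*(v^2 - v - 2) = (v - 2)^2*(v + 1)*(v + 2)*(v - 2)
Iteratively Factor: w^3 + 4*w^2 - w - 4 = (w - 1)*(w^2 + 5*w + 4) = (w - 1)*(w + 4)*(w + 1)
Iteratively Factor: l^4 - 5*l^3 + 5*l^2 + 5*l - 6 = (l - 2)*(l^3 - 3*l^2 - l + 3) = (l - 2)*(l - 1)*(l^2 - 2*l - 3) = (l - 3)*(l - 2)*(l - 1)*(l + 1)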